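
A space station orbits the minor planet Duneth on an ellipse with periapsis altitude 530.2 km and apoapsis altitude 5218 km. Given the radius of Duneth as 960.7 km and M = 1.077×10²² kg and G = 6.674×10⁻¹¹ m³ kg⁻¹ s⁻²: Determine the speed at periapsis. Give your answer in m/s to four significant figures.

v ≈ 881.4 m/s

μ = GM = 6.674×10⁻¹¹ × 1.077×10²² = 7.188×10¹¹ m³/s².
r_p = 960.7 + 530.2 = 1490.9 km = 1.4909×10⁶ m.
r_a = 960.7 + 5218 = 6178.7 km = 6.1787×10⁶ m.
Semi-major axis a = (r_p + r_a)/2 = 3834.8 km = 3.835×10⁶ m.
Vis-viva: v² = μ(2/r − 1/a) = 7.188×10¹¹ × (1.341×10⁻⁶ − 2.608×10⁻⁷) = 7.768×10⁵ m²/s².
v = 881.4 m/s.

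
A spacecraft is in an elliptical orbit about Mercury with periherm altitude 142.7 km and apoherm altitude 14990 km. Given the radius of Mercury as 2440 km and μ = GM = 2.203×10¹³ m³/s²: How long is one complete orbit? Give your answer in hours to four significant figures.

r_p = 2440 + 142.7 = 2582.7 km = 2.5827×10⁶ m.
r_a = 2440 + 14990 = 17430 km = 1.7430×10⁷ m.
Semi-major axis a = (r_p + r_a)/2 = (2582.7 + 17430)/2 = 10006 km = 1.001×10⁷ m.
By Kepler's third law T = 2π√(a³/μ) = 2π × 6.744×10³ = 4.237×10⁴ s.
= 11.77 hours.

T ≈ 11.77 hours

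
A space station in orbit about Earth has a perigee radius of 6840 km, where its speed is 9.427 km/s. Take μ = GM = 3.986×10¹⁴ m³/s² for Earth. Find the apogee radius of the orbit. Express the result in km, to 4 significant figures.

r_p = 6.840×10⁶ m.
Specific energy ε = v²/2 − μ/r = -1.384×10⁷ J/kg, so a = −μ/(2ε) = 1.440×10⁷ m.
The apsides satisfy r_p + r_a = 2a, so the apogee radius is 2a − r_p = 2.196×10⁷ m = 21959 km.

apogee radius ≈ 21960 km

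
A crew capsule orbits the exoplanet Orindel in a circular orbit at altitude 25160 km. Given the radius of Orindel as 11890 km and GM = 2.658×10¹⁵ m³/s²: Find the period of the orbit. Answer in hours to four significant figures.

r = 11890 + 25160 = 37050 km = 3.7050×10⁷ m.
Kepler's third law: T = 2π√(r³/μ) = 2π√((3.705×10⁷)³ / 2.658×10¹⁵).
r³/μ = 1.913×10⁷ s², so T = 2π × 4.374×10³ = 2.748×10⁴ s.
Converting: 2.748×10⁴ s ÷ 3600 = 7.635 hours.

T ≈ 7.635 hours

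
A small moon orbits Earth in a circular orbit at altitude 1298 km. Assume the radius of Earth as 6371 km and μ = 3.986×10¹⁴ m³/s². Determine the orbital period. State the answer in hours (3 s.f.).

T ≈ 1.86 hours

r = 6371 + 1298 = 7669.0 km = 7.6690×10⁶ m.
Kepler's third law: T = 2π√(r³/μ) = 2π√((7.669×10⁶)³ / 3.986×10¹⁴).
r³/μ = 1.132×10⁶ s², so T = 2π × 1.064×10³ = 6.684×10³ s.
Converting: 6.684×10³ s ÷ 3600 = 1.857 hours.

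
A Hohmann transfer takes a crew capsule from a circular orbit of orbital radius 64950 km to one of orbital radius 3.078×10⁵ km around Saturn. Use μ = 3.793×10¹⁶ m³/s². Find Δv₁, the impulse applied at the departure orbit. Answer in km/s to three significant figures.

r₁ = 64950 km = 6.495×10⁷ m.
r₂ = 3.078×10⁵ km = 3.078×10⁸ m.
Transfer ellipse a_t = (r₁ + r₂)/2 = 1.864×10⁸ m.
At r₁: circular v_c1 = √(μ/r₁) = 24170 m/s; transfer-perikrone v_p = √[μ(2/r₁ − 1/a_t)] = 31060 m/s.
Δv₁ = v_p − v_c1 = 6890 m/s.
= 6.890 km/s.

Δv ≈ 6.89 km/s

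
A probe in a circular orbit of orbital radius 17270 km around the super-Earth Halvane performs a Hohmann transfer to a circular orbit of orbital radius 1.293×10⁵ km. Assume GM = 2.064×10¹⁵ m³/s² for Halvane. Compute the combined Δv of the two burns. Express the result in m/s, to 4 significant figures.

Δv_total ≈ 5645 m/s

r₁ = 17270 km = 1.727×10⁷ m.
r₂ = 1.293×10⁵ km = 1.293×10⁸ m.
Transfer ellipse a_t = (r₁ + r₂)/2 = 7.328×10⁷ m.
At r₁: circular v_c1 = √(μ/r₁) = 10930 m/s; transfer-periapsis v_p = √[μ(2/r₁ − 1/a_t)] = 14520 m/s.
Δv₁ = v_p − v_c1 = 3589 m/s.
At r₂: circular v_c2 = √(μ/r₂) = 3995 m/s; transfer-apoapsis v_a = √[μ(2/r₂ − 1/a_t)] = 1940 m/s.
Δv₂ = v_c2 − v_a = 2056 m/s.
Total Δv = Δv₁ + Δv₂ = 5645 m/s.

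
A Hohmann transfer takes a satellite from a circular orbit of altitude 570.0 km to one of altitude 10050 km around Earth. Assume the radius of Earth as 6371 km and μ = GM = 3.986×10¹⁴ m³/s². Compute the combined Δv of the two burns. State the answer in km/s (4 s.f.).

r₁ = 6371 + 570.0 = 6941.0 km = 6.9410×10⁶ m.
r₂ = 6371 + 10050 = 16421 km = 1.6421×10⁷ m.
Transfer ellipse a_t = (r₁ + r₂)/2 = 1.168×10⁷ m.
At r₁: circular v_c1 = √(μ/r₁) = 7578 m/s; transfer-perigee v_p = √[μ(2/r₁ − 1/a_t)] = 8985 m/s.
Δv₁ = v_p − v_c1 = 1407 m/s.
At r₂: circular v_c2 = √(μ/r₂) = 4927 m/s; transfer-apogee v_a = √[μ(2/r₂ − 1/a_t)] = 3798 m/s.
Δv₂ = v_c2 − v_a = 1129 m/s.
Total Δv = Δv₁ + Δv₂ = 2536 m/s = 2.536 km/s.

Δv_total ≈ 2.536 km/s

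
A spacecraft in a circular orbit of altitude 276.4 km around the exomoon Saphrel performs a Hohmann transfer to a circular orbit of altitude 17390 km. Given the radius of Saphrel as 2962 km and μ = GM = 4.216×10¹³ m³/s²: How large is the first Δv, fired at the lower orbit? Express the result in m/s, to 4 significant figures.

r₁ = 2962 + 276.4 = 3238.4 km = 3.2384×10⁶ m.
r₂ = 2962 + 17390 = 20352 km = 2.0352×10⁷ m.
Transfer ellipse a_t = (r₁ + r₂)/2 = 1.180×10⁷ m.
At r₁: circular v_c1 = √(μ/r₁) = 3608 m/s; transfer-periapsis v_p = √[μ(2/r₁ − 1/a_t)] = 4740 m/s.
Δv₁ = v_p − v_c1 = 1131 m/s.

Δv ≈ 1131 m/s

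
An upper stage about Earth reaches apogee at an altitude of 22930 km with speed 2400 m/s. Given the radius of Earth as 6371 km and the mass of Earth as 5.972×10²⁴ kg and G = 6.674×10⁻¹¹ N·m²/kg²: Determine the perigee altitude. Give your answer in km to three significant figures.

μ = GM = 6.674×10⁻¹¹ × 5.972×10²⁴ = 3.986×10¹⁴ m³/s².
r_a = 6371 + 22930 = 29301 km = 2.930×10⁷ m.
Specific energy ε = v²/2 − μ/r = -1.072×10⁷ J/kg, so a = −μ/(2ε) = 1.859×10⁷ m.
The apsides satisfy r_p + r_a = 2a, so the perigee radius is 2a − r_a = 7.870×10⁶ m = 7870.0 km.
Perigee altitude = 7870.0 − 6371 = 1499.0 km.

perigee altitude ≈ 1500 km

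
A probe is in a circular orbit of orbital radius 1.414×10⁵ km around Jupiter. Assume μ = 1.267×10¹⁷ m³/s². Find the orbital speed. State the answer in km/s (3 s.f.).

v ≈ 29.9 km/s

r = 1.414×10⁵ km = 1.414×10⁸ m.
For a circular orbit v = √(μ/r) = √(1.267×10¹⁷ / 1.414×10⁸) = √(8.960×10⁸) = 29930 m/s.
That is 29.93 km/s.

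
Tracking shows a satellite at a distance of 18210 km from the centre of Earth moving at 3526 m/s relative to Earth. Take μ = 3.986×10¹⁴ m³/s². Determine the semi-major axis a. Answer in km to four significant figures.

r = 1.821×10⁷ m.
Vis-viva rearranged: 1/a = 2/r − v²/μ = 1.098×10⁻⁷ − 3.119×10⁻⁸ = 7.864×10⁻⁸ m⁻¹.
a = 1.272×10⁷ m = 12716 km.

a ≈ 12720 km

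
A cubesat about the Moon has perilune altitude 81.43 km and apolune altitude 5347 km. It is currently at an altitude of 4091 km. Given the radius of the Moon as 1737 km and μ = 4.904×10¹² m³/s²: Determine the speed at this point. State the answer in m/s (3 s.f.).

v ≈ 762 m/s

r_p = 1737 + 81.43 = 1818.4 km = 1.8184×10⁶ m.
r_a = 1737 + 5347 = 7084.0 km = 7.0840×10⁶ m.
r = 1737 + 4091 = 5828.0 km = 5.828×10⁶ m.
Semi-major axis a = (r_p + r_a)/2 = 4451.2 km = 4.451×10⁶ m.
Vis-viva: v² = μ(2/r − 1/a) = 4.904×10¹² × (3.432×10⁻⁷ − 2.247×10⁻⁷) = 5.812×10⁵ m²/s².
v = 762.4 m/s.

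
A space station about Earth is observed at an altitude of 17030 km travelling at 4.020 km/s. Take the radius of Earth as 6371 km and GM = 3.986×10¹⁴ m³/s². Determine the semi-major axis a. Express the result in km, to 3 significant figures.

a ≈ 22300 km

r = 6371 + 17030 = 23401 km = 2.340×10⁷ m.
Specific orbital energy ε = v²/2 − μ/r = (4020)²/2 − 3.986×10¹⁴/2.340×10⁷ = -8.953×10⁶ J/kg.
Since ε = −μ/(2a), a = −μ/(2ε) = 2.226×10⁷ m = 22260 km.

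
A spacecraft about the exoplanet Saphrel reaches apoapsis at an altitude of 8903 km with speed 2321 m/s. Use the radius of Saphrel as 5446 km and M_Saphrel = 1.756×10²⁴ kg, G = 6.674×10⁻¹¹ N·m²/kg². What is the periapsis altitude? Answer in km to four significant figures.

periapsis altitude ≈ 1615 km

μ = GM = 6.674×10⁻¹¹ × 1.756×10²⁴ = 1.172×10¹⁴ m³/s².
r_a = 5446 + 8903 = 14349 km = 1.435×10⁷ m.
Specific energy ε = v²/2 − μ/r = -5.474×10⁶ J/kg, so a = −μ/(2ε) = 1.070×10⁷ m.
The apsides satisfy r_p + r_a = 2a, so the periapsis radius is 2a − r_a = 7.061×10⁶ m = 7060.6 km.
Periapsis altitude = 7060.6 − 5446 = 1614.6 km.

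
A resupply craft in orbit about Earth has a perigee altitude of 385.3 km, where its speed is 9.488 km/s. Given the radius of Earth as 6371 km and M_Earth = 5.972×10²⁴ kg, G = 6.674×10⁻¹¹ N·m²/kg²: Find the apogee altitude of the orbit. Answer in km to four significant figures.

apogee altitude ≈ 15380 km

μ = GM = 6.674×10⁻¹¹ × 5.972×10²⁴ = 3.986×10¹⁴ m³/s².
r_p = 6371 + 385.3 = 6756.3 km = 6.756×10⁶ m.
Specific energy ε = v²/2 − μ/r = -1.398×10⁷ J/kg, so a = −μ/(2ε) = 1.425×10⁷ m.
The apsides satisfy r_p + r_a = 2a, so the apogee radius is 2a − r_p = 2.175×10⁷ m = 21751 km.
Apogee altitude = 21751 − 6371 = 15380 km.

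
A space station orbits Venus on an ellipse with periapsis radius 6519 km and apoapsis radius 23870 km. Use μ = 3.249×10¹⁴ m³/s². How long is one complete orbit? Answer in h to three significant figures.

Semi-major axis a = (r_p + r_a)/2 = (6519.0 + 23870)/2 = 15194 km = 1.519×10⁷ m.
By Kepler's third law T = 2π√(a³/μ) = 2π × 3.286×10³ = 2.065×10⁴ s.
= 5.735 h.

T ≈ 5.73 h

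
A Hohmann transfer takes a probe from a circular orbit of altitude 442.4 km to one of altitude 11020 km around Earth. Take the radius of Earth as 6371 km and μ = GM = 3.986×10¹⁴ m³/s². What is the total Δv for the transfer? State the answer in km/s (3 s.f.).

Δv_total ≈ 2.72 km/s

r₁ = 6371 + 442.4 = 6813.4 km = 6.8134×10⁶ m.
r₂ = 6371 + 11020 = 17391 km = 1.7391×10⁷ m.
Transfer ellipse a_t = (r₁ + r₂)/2 = 1.210×10⁷ m.
At r₁: circular v_c1 = √(μ/r₁) = 7649 m/s; transfer-perigee v_p = √[μ(2/r₁ − 1/a_t)] = 9169 m/s.
Δv₁ = v_p − v_c1 = 1520 m/s.
At r₂: circular v_c2 = √(μ/r₂) = 4787 m/s; transfer-apogee v_a = √[μ(2/r₂ − 1/a_t)] = 3592 m/s.
Δv₂ = v_c2 − v_a = 1195 m/s.
Total Δv = Δv₁ + Δv₂ = 2716 m/s = 2.716 km/s.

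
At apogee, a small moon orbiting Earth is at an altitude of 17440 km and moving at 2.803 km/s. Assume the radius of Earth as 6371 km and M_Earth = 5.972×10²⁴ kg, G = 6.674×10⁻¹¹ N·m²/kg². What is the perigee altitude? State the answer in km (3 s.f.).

perigee altitude ≈ 931 km

μ = GM = 6.674×10⁻¹¹ × 5.972×10²⁴ = 3.986×10¹⁴ m³/s².
r_a = 6371 + 17440 = 23811 km = 2.381×10⁷ m.
Specific energy ε = v²/2 − μ/r = -1.281×10⁷ J/kg, so a = −μ/(2ε) = 1.556×10⁷ m.
The apsides satisfy r_p + r_a = 2a, so the perigee radius is 2a − r_a = 7.302×10⁶ m = 7301.7 km.
Perigee altitude = 7301.7 − 6371 = 930.73 km.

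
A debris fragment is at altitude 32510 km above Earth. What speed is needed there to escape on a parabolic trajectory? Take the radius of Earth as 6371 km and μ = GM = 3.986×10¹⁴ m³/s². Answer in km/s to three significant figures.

r = 6371 + 32510 = 38881 km = 3.8881×10⁷ m.
Escape speed v_esc = √(2μ/r) = √(2 × 3.986×10¹⁴ / 3.888×10⁷) = √(2.050×10⁷) = 4528 m/s.
= 4.528 km/s.

v_esc ≈ 4.53 km/s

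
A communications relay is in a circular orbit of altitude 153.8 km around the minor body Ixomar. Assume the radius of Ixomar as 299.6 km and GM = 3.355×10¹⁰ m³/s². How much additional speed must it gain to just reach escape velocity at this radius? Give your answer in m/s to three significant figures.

r = 299.6 + 153.8 = 453.40 km = 4.5340×10⁵ m.
Circular speed v_c = √(μ/r) = 272.0 m/s.
Escape speed v_esc = √(2μ/r) = √2 × v_c = 384.7 m/s.
Δv = v_esc − v_c = 112.7 m/s.

Δv ≈ 113 m/s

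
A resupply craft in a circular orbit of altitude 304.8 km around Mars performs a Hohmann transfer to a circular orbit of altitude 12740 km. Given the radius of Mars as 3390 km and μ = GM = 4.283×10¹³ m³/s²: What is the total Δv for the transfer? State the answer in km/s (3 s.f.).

r₁ = 3390 + 304.8 = 3694.8 km = 3.6948×10⁶ m.
r₂ = 3390 + 12740 = 16130 km = 1.6130×10⁷ m.
Transfer ellipse a_t = (r₁ + r₂)/2 = 9.912×10⁶ m.
At r₁: circular v_c1 = √(μ/r₁) = 3405 m/s; transfer-periapsis v_p = √[μ(2/r₁ − 1/a_t)] = 4343 m/s.
Δv₁ = v_p − v_c1 = 938.5 m/s.
At r₂: circular v_c2 = √(μ/r₂) = 1630 m/s; transfer-apoapsis v_a = √[μ(2/r₂ − 1/a_t)] = 994.9 m/s.
Δv₂ = v_c2 − v_a = 634.6 m/s.
Total Δv = Δv₁ + Δv₂ = 1573 m/s = 1.573 km/s.

Δv_total ≈ 1.57 km/s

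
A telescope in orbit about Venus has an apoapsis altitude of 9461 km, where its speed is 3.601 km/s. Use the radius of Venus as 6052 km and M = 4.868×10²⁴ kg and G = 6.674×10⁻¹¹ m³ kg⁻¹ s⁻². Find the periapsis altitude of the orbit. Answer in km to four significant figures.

periapsis altitude ≈ 904.0 km

μ = GM = 6.674×10⁻¹¹ × 4.868×10²⁴ = 3.249×10¹⁴ m³/s².
r_a = 6052 + 9461 = 15513 km = 1.551×10⁷ m.
Specific energy ε = v²/2 − μ/r = -1.446×10⁷ J/kg, so a = −μ/(2ε) = 1.123×10⁷ m.
The apsides satisfy r_p + r_a = 2a, so the periapsis radius is 2a − r_a = 6.956×10⁶ m = 6956.0 km.
Periapsis altitude = 6956.0 − 6052 = 903.99 km.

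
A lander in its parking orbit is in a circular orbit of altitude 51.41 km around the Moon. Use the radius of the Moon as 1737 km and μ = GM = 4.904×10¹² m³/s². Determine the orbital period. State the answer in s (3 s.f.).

T ≈ 6790 s

r = 1737 + 51.41 = 1788.4 km = 1.7884×10⁶ m.
Kepler's third law: T = 2π√(r³/μ) = 2π√((1.788×10⁶)³ / 4.904×10¹²).
r³/μ = 1.166×10⁶ s², so T = 2π × 1.080×10³ = 6.786×10³ s.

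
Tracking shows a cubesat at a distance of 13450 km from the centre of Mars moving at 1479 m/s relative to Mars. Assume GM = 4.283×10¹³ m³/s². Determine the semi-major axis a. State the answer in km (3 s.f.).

r = 1.345×10⁷ m.
Vis-viva rearranged: 1/a = 2/r − v²/μ = 1.487×10⁻⁷ − 5.107×10⁻⁸ = 9.763×10⁻⁸ m⁻¹.
a = 1.024×10⁷ m = 10243 km.

a ≈ 10200 km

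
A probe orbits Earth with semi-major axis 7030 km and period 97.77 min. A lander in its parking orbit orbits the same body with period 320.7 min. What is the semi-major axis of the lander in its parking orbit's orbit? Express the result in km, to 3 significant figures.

Kepler's third law: a³ ∝ T², so a₂ = a₁ (T₂/T₁)^(2/3).
T₂/T₁ = 3.280, (T₂/T₁)^(2/3) = 2.208.
a₂ = 7030 × 2.208 = 15520 km.

a₂ ≈ 15500 km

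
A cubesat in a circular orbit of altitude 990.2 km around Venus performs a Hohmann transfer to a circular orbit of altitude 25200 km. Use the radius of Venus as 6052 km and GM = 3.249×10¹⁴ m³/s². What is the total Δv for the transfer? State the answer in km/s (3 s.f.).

Δv_total ≈ 3.15 km/s

r₁ = 6052 + 990.2 = 7042.2 km = 7.0422×10⁶ m.
r₂ = 6052 + 25200 = 31252 km = 3.1252×10⁷ m.
Transfer ellipse a_t = (r₁ + r₂)/2 = 1.915×10⁷ m.
At r₁: circular v_c1 = √(μ/r₁) = 6792 m/s; transfer-periapsis v_p = √[μ(2/r₁ − 1/a_t)] = 8678 m/s.
Δv₁ = v_p − v_c1 = 1885 m/s.
At r₂: circular v_c2 = √(μ/r₂) = 3224 m/s; transfer-apoapsis v_a = √[μ(2/r₂ − 1/a_t)] = 1955 m/s.
Δv₂ = v_c2 − v_a = 1269 m/s.
Total Δv = Δv₁ + Δv₂ = 3154 m/s = 3.154 km/s.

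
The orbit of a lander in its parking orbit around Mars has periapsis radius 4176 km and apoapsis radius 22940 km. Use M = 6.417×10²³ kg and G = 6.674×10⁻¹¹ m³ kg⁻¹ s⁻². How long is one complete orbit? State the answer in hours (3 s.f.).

T ≈ 13.3 hours

μ = GM = 6.674×10⁻¹¹ × 6.417×10²³ = 4.283×10¹³ m³/s².
Semi-major axis a = (r_p + r_a)/2 = (4176.0 + 22940)/2 = 13558 km = 1.356×10⁷ m.
By Kepler's third law T = 2π√(a³/μ) = 2π × 7.628×10³ = 4.793×10⁴ s.
= 13.31 hours.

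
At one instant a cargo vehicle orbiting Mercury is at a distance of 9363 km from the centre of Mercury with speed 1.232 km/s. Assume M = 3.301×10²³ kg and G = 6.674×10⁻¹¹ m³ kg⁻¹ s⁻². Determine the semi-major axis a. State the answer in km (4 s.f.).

a ≈ 6910 km

μ = GM = 6.674×10⁻¹¹ × 3.301×10²³ = 2.203×10¹³ m³/s².
r = 9.363×10⁶ m.
Specific orbital energy ε = v²/2 − μ/r = (1232)²/2 − 2.203×10¹³/9.363×10⁶ = -1.594×10⁶ J/kg.
Since ε = −μ/(2a), a = −μ/(2ε) = 6.910×10⁶ m = 6910.3 km.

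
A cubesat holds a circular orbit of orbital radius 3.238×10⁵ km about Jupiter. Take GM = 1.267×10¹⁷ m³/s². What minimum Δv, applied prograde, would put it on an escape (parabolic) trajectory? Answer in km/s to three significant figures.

Δv ≈ 8.19 km/s

r = 3.238×10⁵ km = 3.238×10⁸ m.
Circular speed v_c = √(μ/r) = 19780 m/s.
Escape speed v_esc = √(2μ/r) = √2 × v_c = 27970 m/s.
Δv = v_esc − v_c = 8194 m/s = 8.194 km/s.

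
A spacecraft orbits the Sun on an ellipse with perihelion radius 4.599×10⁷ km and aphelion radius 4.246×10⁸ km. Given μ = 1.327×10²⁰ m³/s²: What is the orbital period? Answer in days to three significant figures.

Semi-major axis a = (r_p + r_a)/2 = (4.5990×10⁷ + 4.2460×10⁸)/2 = 2.3530×10⁸ km = 2.353×10¹¹ m.
By Kepler's third law T = 2π√(a³/μ) = 2π × 9.908×10⁶ = 6.225×10⁷ s.
= 720.5 days.

T ≈ 721 days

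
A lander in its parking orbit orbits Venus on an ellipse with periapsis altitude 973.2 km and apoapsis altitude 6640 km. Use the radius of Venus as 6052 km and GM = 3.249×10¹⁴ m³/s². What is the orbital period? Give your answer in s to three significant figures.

r_p = 6052 + 973.2 = 7025.2 km = 7.0252×10⁶ m.
r_a = 6052 + 6640 = 12692 km = 1.2692×10⁷ m.
Semi-major axis a = (r_p + r_a)/2 = (7025.2 + 12692)/2 = 9858.6 km = 9.859×10⁶ m.
By Kepler's third law T = 2π√(a³/μ) = 2π × 1.717×10³ = 1.079×10⁴ s.

T ≈ 10800 s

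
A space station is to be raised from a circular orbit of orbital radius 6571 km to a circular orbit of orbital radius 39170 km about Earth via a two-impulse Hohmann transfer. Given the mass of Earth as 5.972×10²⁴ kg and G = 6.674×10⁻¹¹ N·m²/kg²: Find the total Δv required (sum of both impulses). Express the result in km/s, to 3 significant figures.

μ = GM = 6.674×10⁻¹¹ × 5.972×10²⁴ = 3.986×10¹⁴ m³/s².
r₁ = 6571 km = 6.571×10⁶ m.
r₂ = 39170 km = 3.917×10⁷ m.
Transfer ellipse a_t = (r₁ + r₂)/2 = 2.287×10⁷ m.
At r₁: circular v_c1 = √(μ/r₁) = 7788 m/s; transfer-perigee v_p = √[μ(2/r₁ − 1/a_t)] = 10190 m/s.
Δv₁ = v_p − v_c1 = 2404 m/s.
At r₂: circular v_c2 = √(μ/r₂) = 3190 m/s; transfer-apogee v_a = √[μ(2/r₂ − 1/a_t)] = 1710 m/s.
Δv₂ = v_c2 − v_a = 1480 m/s.
Total Δv = Δv₁ + Δv₂ = 3884 m/s = 3.884 km/s.

Δv_total ≈ 3.88 km/s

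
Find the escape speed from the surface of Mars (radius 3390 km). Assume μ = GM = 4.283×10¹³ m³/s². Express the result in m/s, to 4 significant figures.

r = R = 3.390×10⁶ m.
Escape speed v_esc = √(2μ/r) = √(2 × 4.283×10¹³ / 3.390×10⁶) = √(2.527×10⁷) = 5027 m/s.

v_esc ≈ 5027 m/s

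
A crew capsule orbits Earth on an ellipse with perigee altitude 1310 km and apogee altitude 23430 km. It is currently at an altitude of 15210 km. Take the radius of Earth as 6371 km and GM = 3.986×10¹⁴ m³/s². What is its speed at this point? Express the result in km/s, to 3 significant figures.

r_p = 6371 + 1310 = 7681.0 km = 7.6810×10⁶ m.
r_a = 6371 + 23430 = 29801 km = 2.9801×10⁷ m.
r = 6371 + 15210 = 21581 km = 2.158×10⁷ m.
Semi-major axis a = (r_p + r_a)/2 = 18741 km = 1.874×10⁷ m.
Vis-viva: v² = μ(2/r − 1/a) = 3.986×10¹⁴ × (9.267×10⁻⁸ − 5.336×10⁻⁸) = 1.567×10⁷ m²/s².
v = 3959 m/s = 3.959 km/s.

v ≈ 3.96 km/s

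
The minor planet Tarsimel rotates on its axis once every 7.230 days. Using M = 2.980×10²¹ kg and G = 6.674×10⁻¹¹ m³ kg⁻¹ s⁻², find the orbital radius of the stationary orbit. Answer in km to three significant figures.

μ = GM = 6.674×10⁻¹¹ × 2.980×10²¹ = 1.989×10¹¹ m³/s².
T = 7.230 days = 6.247×10⁵ s.
A synchronous orbit has period T, so by Kepler's third law a = (μT²/4π²)^(1/3).
μT²/4π² = 1.989×10¹¹ × (6.247×10⁵)² / 39.48 = 1.966×10²¹ m³.
a = 1.253×10⁷ m = 12527 km.

r_sync ≈ 12500 km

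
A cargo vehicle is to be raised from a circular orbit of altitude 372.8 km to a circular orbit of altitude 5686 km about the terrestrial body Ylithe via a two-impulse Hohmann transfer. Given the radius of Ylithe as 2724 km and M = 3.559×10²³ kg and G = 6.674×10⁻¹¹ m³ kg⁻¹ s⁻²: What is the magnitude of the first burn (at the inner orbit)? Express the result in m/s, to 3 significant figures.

μ = GM = 6.674×10⁻¹¹ × 3.559×10²³ = 2.375×10¹³ m³/s².
r₁ = 2724 + 372.8 = 3096.8 km = 3.0968×10⁶ m.
r₂ = 2724 + 5686 = 8410.0 km = 8.4100×10⁶ m.
Transfer ellipse a_t = (r₁ + r₂)/2 = 5.753×10⁶ m.
At r₁: circular v_c1 = √(μ/r₁) = 2769 m/s; transfer-periapsis v_p = √[μ(2/r₁ − 1/a_t)] = 3348 m/s.
Δv₁ = v_p − v_c1 = 578.9 m/s.

Δv ≈ 579 m/s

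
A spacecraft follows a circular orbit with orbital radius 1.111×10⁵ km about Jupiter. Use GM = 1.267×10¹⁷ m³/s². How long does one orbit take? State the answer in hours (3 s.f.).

r = 1.111×10⁵ km = 1.111×10⁸ m.
Kepler's third law: T = 2π√(r³/μ) = 2π√((1.111×10⁸)³ / 1.267×10¹⁷).
r³/μ = 1.082×10⁷ s², so T = 2π × 3.290×10³ = 2.067×10⁴ s.
Converting: 2.067×10⁴ s ÷ 3600 = 5.742 hours.

T ≈ 5.74 hours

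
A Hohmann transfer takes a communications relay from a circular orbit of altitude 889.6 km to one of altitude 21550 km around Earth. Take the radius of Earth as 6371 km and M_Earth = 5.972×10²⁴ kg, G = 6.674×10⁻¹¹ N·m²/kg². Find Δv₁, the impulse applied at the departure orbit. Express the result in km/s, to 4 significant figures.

Δv ≈ 1.925 km/s

μ = GM = 6.674×10⁻¹¹ × 5.972×10²⁴ = 3.986×10¹⁴ m³/s².
r₁ = 6371 + 889.6 = 7260.6 km = 7.2606×10⁶ m.
r₂ = 6371 + 21550 = 27921 km = 2.7921×10⁷ m.
Transfer ellipse a_t = (r₁ + r₂)/2 = 1.759×10⁷ m.
At r₁: circular v_c1 = √(μ/r₁) = 7409 m/s; transfer-perigee v_p = √[μ(2/r₁ − 1/a_t)] = 9334 m/s.
Δv₁ = v_p − v_c1 = 1925 m/s.
= 1.925 km/s.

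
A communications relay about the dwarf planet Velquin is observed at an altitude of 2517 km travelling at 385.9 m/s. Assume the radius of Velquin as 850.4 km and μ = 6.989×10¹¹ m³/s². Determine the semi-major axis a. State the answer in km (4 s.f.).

r = 850.4 + 2517 = 3367.4 km = 3.367×10⁶ m.
Specific orbital energy ε = v²/2 − μ/r = (385.9)²/2 − 6.989×10¹¹/3.367×10⁶ = -1.331×10⁵ J/kg.
Since ε = −μ/(2a), a = −μ/(2ε) = 2.626×10⁶ m = 2625.7 km.

a ≈ 2626 km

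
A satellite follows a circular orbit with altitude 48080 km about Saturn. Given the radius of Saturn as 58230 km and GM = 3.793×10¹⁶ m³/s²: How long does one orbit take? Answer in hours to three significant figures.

T ≈ 9.82 hours

r = 58230 + 48080 = 106310 km = 1.0631×10⁸ m.
Kepler's third law: T = 2π√(r³/μ) = 2π√((1.063×10⁸)³ / 3.793×10¹⁶).
r³/μ = 3.168×10⁷ s², so T = 2π × 5.628×10³ = 3.536×10⁴ s.
Converting: 3.536×10⁴ s ÷ 3600 = 9.823 hours.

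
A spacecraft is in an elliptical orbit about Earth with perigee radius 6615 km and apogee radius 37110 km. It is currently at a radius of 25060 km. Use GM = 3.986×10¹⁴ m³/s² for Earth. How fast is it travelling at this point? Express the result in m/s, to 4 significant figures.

Semi-major axis a = (r_p + r_a)/2 = 21862 km = 2.186×10⁷ m.
Vis-viva: v² = μ(2/r − 1/a) = 3.986×10¹⁴ × (7.981×10⁻⁸ − 4.574×10⁻⁸) = 1.358×10⁷ m²/s².
v = 3685 m/s.

v ≈ 3685 m/s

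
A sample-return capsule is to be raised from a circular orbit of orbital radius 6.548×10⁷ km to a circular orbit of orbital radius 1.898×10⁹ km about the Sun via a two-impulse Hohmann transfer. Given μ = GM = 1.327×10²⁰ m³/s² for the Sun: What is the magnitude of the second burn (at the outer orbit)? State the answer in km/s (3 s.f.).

r₁ = 6.548×10⁷ km = 6.548×10¹⁰ m.
r₂ = 1.898×10⁹ km = 1.898×10¹² m.
Transfer ellipse a_t = (r₁ + r₂)/2 = 9.817×10¹¹ m.
At r₁: circular v_c1 = √(μ/r₁) = 45020 m/s; transfer-perihelion v_p = √[μ(2/r₁ − 1/a_t)] = 62590 m/s.
At r₂: circular v_c2 = √(μ/r₂) = 8362 m/s; transfer-aphelion v_a = √[μ(2/r₂ − 1/a_t)] = 2159 m/s.
Δv₂ = v_c2 − v_a = 6202 m/s.
= 6.202 km/s.

Δv ≈ 6.20 km/s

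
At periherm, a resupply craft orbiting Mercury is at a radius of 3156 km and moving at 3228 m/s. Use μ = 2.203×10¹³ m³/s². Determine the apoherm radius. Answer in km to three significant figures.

r_p = 3.156×10⁶ m.
Specific energy ε = v²/2 − μ/r = -1.770×10⁶ J/kg, so a = −μ/(2ε) = 6.222×10⁶ m.
The apsides satisfy r_p + r_a = 2a, so the apoherm radius is 2a − r_p = 9.288×10⁶ m = 9287.8 km.

apoherm radius ≈ 9290 km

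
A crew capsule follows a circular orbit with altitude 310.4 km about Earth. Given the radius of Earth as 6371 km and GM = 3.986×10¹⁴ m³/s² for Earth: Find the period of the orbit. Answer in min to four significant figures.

r = 6371 + 310.4 = 6681.4 km = 6.6814×10⁶ m.
Kepler's third law: T = 2π√(r³/μ) = 2π√((6.681×10⁶)³ / 3.986×10¹⁴).
r³/μ = 7.483×10⁵ s², so T = 2π × 8.650×10² = 5.435×10³ s.
Converting: 5.435×10³ s ÷ 60.00 = 90.59 min.

T ≈ 90.59 min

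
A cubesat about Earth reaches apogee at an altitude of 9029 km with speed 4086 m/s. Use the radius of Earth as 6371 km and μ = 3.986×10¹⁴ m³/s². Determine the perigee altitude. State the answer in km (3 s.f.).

perigee altitude ≈ 960 km

r_a = 6371 + 9029 = 15400 km = 1.540×10⁷ m.
Specific energy ε = v²/2 − μ/r = -1.754×10⁷ J/kg, so a = −μ/(2ε) = 1.137×10⁷ m.
The apsides satisfy r_p + r_a = 2a, so the perigee radius is 2a − r_a = 7.331×10⁶ m = 7331.1 km.
Perigee altitude = 7331.1 − 6371 = 960.14 km.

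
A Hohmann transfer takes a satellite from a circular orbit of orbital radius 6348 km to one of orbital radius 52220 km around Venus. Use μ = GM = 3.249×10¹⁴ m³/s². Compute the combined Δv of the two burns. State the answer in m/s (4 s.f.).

r₁ = 6348 km = 6.348×10⁶ m.
r₂ = 52220 km = 5.222×10⁷ m.
Transfer ellipse a_t = (r₁ + r₂)/2 = 2.928×10⁷ m.
At r₁: circular v_c1 = √(μ/r₁) = 7154 m/s; transfer-periapsis v_p = √[μ(2/r₁ − 1/a_t)] = 9553 m/s.
Δv₁ = v_p − v_c1 = 2399 m/s.
At r₂: circular v_c2 = √(μ/r₂) = 2494 m/s; transfer-apoapsis v_a = √[μ(2/r₂ − 1/a_t)] = 1161 m/s.
Δv₂ = v_c2 − v_a = 1333 m/s.
Total Δv = Δv₁ + Δv₂ = 3732 m/s.

Δv_total ≈ 3732 m/s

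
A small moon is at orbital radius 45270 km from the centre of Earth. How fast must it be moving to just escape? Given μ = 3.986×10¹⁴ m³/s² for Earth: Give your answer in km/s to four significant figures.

v_esc ≈ 4.196 km/s

r = 45270 km = 4.527×10⁷ m.
Escape speed v_esc = √(2μ/r) = √(2 × 3.986×10¹⁴ / 4.527×10⁷) = √(1.761×10⁷) = 4196 m/s.
= 4.196 km/s.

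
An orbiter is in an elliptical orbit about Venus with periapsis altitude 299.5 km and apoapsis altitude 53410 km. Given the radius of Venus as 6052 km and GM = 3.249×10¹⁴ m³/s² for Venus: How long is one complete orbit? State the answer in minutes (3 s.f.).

T ≈ 1100 minutes

r_p = 6052 + 299.5 = 6351.5 km = 6.3515×10⁶ m.
r_a = 6052 + 53410 = 59462 km = 5.9462×10⁷ m.
Semi-major axis a = (r_p + r_a)/2 = (6351.5 + 59462)/2 = 32907 km = 3.291×10⁷ m.
By Kepler's third law T = 2π√(a³/μ) = 2π × 1.047×10⁴ = 6.580×10⁴ s.
= 1097 minutes.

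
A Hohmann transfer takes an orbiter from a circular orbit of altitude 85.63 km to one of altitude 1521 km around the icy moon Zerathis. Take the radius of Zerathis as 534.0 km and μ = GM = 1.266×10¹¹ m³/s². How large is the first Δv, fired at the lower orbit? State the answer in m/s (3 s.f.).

Δv ≈ 108 m/s

r₁ = 534.0 + 85.63 = 619.63 km = 6.1963×10⁵ m.
r₂ = 534.0 + 1521 = 2055.0 km = 2.0550×10⁶ m.
Transfer ellipse a_t = (r₁ + r₂)/2 = 1.337×10⁶ m.
At r₁: circular v_c1 = √(μ/r₁) = 452.0 m/s; transfer-periapsis v_p = √[μ(2/r₁ − 1/a_t)] = 560.3 m/s.
Δv₁ = v_p − v_c1 = 108.3 m/s.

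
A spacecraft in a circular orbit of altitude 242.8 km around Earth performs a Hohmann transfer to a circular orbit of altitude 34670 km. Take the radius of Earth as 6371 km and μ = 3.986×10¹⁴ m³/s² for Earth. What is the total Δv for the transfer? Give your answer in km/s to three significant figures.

Δv_total ≈ 3.90 km/s

r₁ = 6371 + 242.8 = 6613.8 km = 6.6138×10⁶ m.
r₂ = 6371 + 34670 = 41041 km = 4.1041×10⁷ m.
Transfer ellipse a_t = (r₁ + r₂)/2 = 2.383×10⁷ m.
At r₁: circular v_c1 = √(μ/r₁) = 7763 m/s; transfer-perigee v_p = √[μ(2/r₁ − 1/a_t)] = 10190 m/s.
Δv₁ = v_p − v_c1 = 2425 m/s.
At r₂: circular v_c2 = √(μ/r₂) = 3116 m/s; transfer-apogee v_a = √[μ(2/r₂ − 1/a_t)] = 1642 m/s.
Δv₂ = v_c2 − v_a = 1475 m/s.
Total Δv = Δv₁ + Δv₂ = 3900 m/s = 3.900 km/s.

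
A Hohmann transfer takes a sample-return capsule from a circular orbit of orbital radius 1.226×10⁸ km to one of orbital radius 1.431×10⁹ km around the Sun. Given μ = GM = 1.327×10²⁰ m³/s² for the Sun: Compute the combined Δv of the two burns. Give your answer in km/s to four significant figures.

Δv_total ≈ 17.56 km/s

r₁ = 1.226×10⁸ km = 1.226×10¹¹ m.
r₂ = 1.431×10⁹ km = 1.431×10¹² m.
Transfer ellipse a_t = (r₁ + r₂)/2 = 7.768×10¹¹ m.
At r₁: circular v_c1 = √(μ/r₁) = 32900 m/s; transfer-perihelion v_p = √[μ(2/r₁ − 1/a_t)] = 44650 m/s.
Δv₁ = v_p − v_c1 = 11750 m/s.
At r₂: circular v_c2 = √(μ/r₂) = 9630 m/s; transfer-aphelion v_a = √[μ(2/r₂ − 1/a_t)] = 3826 m/s.
Δv₂ = v_c2 − v_a = 5804 m/s.
Total Δv = Δv₁ + Δv₂ = 17560 m/s = 17.56 km/s.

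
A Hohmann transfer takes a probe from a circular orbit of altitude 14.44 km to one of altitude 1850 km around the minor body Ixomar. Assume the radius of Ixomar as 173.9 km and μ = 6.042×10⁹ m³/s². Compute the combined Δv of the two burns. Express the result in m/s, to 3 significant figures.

Δv_total ≈ 95.3 m/s

r₁ = 173.9 + 14.44 = 188.34 km = 1.8834×10⁵ m.
r₂ = 173.9 + 1850 = 2023.9 km = 2.0239×10⁶ m.
Transfer ellipse a_t = (r₁ + r₂)/2 = 1.106×10⁶ m.
At r₁: circular v_c1 = √(μ/r₁) = 179.1 m/s; transfer-periapsis v_p = √[μ(2/r₁ − 1/a_t)] = 242.3 m/s.
Δv₁ = v_p − v_c1 = 63.17 m/s.
At r₂: circular v_c2 = √(μ/r₂) = 54.64 m/s; transfer-apoapsis v_a = √[μ(2/r₂ − 1/a_t)] = 22.55 m/s.
Δv₂ = v_c2 − v_a = 32.09 m/s.
Total Δv = Δv₁ + Δv₂ = 95.26 m/s.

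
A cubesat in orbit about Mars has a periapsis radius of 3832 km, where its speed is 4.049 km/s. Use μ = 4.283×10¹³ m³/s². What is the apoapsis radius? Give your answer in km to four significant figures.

apoapsis radius ≈ 10540 km

r_p = 3.832×10⁶ m.
Specific energy ε = v²/2 − μ/r = -2.980×10⁶ J/kg, so a = −μ/(2ε) = 7.187×10⁶ m.
The apsides satisfy r_p + r_a = 2a, so the apoapsis radius is 2a − r_p = 1.054×10⁷ m = 10542 km.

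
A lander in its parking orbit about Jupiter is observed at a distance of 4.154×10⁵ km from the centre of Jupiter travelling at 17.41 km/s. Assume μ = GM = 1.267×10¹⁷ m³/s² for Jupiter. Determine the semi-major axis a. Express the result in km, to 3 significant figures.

a ≈ 4.13×10⁵ km

r = 4.154×10⁸ m.
Specific orbital energy ε = v²/2 − μ/r = (17410)²/2 − 1.267×10¹⁷/4.154×10⁸ = -1.535×10⁸ J/kg.
Since ε = −μ/(2a), a = −μ/(2ε) = 4.128×10⁸ m = 4.1283×10⁵ km.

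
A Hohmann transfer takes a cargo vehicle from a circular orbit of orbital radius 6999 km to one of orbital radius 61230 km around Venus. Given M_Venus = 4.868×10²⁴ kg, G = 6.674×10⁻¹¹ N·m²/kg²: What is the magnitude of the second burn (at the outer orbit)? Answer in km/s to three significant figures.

Δv ≈ 1.26 km/s

μ = GM = 6.674×10⁻¹¹ × 4.868×10²⁴ = 3.249×10¹⁴ m³/s².
r₁ = 6999 km = 6.999×10⁶ m.
r₂ = 61230 km = 6.123×10⁷ m.
Transfer ellipse a_t = (r₁ + r₂)/2 = 3.411×10⁷ m.
At r₁: circular v_c1 = √(μ/r₁) = 6813 m/s; transfer-periapsis v_p = √[μ(2/r₁ − 1/a_t)] = 9128 m/s.
At r₂: circular v_c2 = √(μ/r₂) = 2303 m/s; transfer-apoapsis v_a = √[μ(2/r₂ − 1/a_t)] = 1043 m/s.
Δv₂ = v_c2 − v_a = 1260 m/s.
= 1.260 km/s.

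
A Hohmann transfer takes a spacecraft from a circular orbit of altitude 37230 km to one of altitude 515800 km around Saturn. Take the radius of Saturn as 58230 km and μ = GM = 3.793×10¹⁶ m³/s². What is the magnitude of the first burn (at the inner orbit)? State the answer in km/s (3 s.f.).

r₁ = 58230 + 37230 = 95460 km = 9.5460×10⁷ m.
r₂ = 58230 + 515800 = 574030 km = 5.7403×10⁸ m.
Transfer ellipse a_t = (r₁ + r₂)/2 = 3.347×10⁸ m.
At r₁: circular v_c1 = √(μ/r₁) = 19930 m/s; transfer-perikrone v_p = √[μ(2/r₁ − 1/a_t)] = 26100 m/s.
Δv₁ = v_p − v_c1 = 6170 m/s.
= 6.170 km/s.

Δv ≈ 6.17 km/s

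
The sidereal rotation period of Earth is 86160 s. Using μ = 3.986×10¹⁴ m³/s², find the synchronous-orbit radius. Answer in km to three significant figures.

A synchronous orbit has period T, so by Kepler's third law a = (μT²/4π²)^(1/3).
μT²/4π² = 3.986×10¹⁴ × (8.616×10⁴)² / 39.48 = 7.495×10²² m³.
a = 4.216×10⁷ m = 42163 km.

r_sync ≈ 42200 km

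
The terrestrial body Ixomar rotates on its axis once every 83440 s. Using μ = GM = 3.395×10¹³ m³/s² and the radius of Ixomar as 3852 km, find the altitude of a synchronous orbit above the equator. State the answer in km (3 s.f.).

h_sync ≈ 14300 km

A synchronous orbit has period T, so by Kepler's third law a = (μT²/4π²)^(1/3).
μT²/4π² = 3.395×10¹³ × (8.344×10⁴)² / 39.48 = 5.987×10²¹ m³.
a = 1.816×10⁷ m = 18158 km.
Altitude h = a − R = 18158 − 3852 = 14306 km.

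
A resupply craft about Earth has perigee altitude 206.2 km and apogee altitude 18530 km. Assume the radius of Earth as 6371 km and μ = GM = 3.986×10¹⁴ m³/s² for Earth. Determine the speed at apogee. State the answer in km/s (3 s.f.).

v ≈ 2.59 km/s

r_p = 6371 + 206.2 = 6577.2 km = 6.5772×10⁶ m.
r_a = 6371 + 18530 = 24901 km = 2.4901×10⁷ m.
Semi-major axis a = (r_p + r_a)/2 = 15739 km = 1.574×10⁷ m.
Vis-viva: v² = μ(2/r − 1/a) = 3.986×10¹⁴ × (8.032×10⁻⁸ − 6.354×10⁻⁸) = 6.689×10⁶ m²/s².
v = 2586 m/s = 2.586 km/s.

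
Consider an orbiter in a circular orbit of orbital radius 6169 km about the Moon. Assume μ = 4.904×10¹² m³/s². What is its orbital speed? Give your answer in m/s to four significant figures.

v ≈ 891.6 m/s

r = 6169 km = 6.169×10⁶ m.
For a circular orbit v = √(μ/r) = √(4.904×10¹² / 6.169×10⁶) = √(7.949×10⁵) = 891.6 m/s.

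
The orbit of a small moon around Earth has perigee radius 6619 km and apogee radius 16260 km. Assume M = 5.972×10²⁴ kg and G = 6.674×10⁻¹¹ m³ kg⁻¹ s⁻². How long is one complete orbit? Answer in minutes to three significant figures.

μ = GM = 6.674×10⁻¹¹ × 5.972×10²⁴ = 3.986×10¹⁴ m³/s².
Semi-major axis a = (r_p + r_a)/2 = (6619.0 + 16260)/2 = 11440 km = 1.144×10⁷ m.
By Kepler's third law T = 2π√(a³/μ) = 2π × 1.938×10³ = 1.218×10⁴ s.
= 202.9 minutes.

T ≈ 203 minutes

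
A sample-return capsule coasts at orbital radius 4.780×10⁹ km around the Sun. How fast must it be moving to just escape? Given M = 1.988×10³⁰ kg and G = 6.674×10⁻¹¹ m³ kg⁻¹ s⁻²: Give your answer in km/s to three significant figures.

v_esc ≈ 7.45 km/s

μ = GM = 6.674×10⁻¹¹ × 1.988×10³⁰ = 1.327×10²⁰ m³/s².
r = 4.780×10⁹ km = 4.780×10¹² m.
Escape speed v_esc = √(2μ/r) = √(2 × 1.327×10²⁰ / 4.780×10¹²) = √(5.551×10⁷) = 7451 m/s.
= 7.451 km/s.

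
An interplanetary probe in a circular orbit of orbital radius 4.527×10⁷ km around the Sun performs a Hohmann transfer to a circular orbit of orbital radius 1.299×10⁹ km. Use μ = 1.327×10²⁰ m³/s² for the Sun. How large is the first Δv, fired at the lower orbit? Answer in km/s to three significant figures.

r₁ = 4.527×10⁷ km = 4.527×10¹⁰ m.
r₂ = 1.299×10⁹ km = 1.299×10¹² m.
Transfer ellipse a_t = (r₁ + r₂)/2 = 6.721×10¹¹ m.
At r₁: circular v_c1 = √(μ/r₁) = 54140 m/s; transfer-perihelion v_p = √[μ(2/r₁ − 1/a_t)] = 75270 m/s.
Δv₁ = v_p − v_c1 = 21130 m/s.
= 21.13 km/s.

Δv ≈ 21.1 km/s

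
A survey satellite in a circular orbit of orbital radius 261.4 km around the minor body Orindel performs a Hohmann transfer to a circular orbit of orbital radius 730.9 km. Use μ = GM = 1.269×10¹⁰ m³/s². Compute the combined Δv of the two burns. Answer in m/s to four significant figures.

Δv_total ≈ 83.22 m/s

r₁ = 261.4 km = 2.614×10⁵ m.
r₂ = 730.9 km = 7.309×10⁵ m.
Transfer ellipse a_t = (r₁ + r₂)/2 = 4.962×10⁵ m.
At r₁: circular v_c1 = √(μ/r₁) = 220.3 m/s; transfer-periapsis v_p = √[μ(2/r₁ − 1/a_t)] = 267.4 m/s.
Δv₁ = v_p − v_c1 = 47.09 m/s.
At r₂: circular v_c2 = √(μ/r₂) = 131.8 m/s; transfer-apoapsis v_a = √[μ(2/r₂ − 1/a_t)] = 95.64 m/s.
Δv₂ = v_c2 − v_a = 36.12 m/s.
Total Δv = Δv₁ + Δv₂ = 83.22 m/s.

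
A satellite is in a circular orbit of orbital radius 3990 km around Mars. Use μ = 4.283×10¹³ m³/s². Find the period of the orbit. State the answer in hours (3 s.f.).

T ≈ 2.13 hours

r = 3990 km = 3.990×10⁶ m.
Kepler's third law: T = 2π√(r³/μ) = 2π√((3.990×10⁶)³ / 4.283×10¹³).
r³/μ = 1.483×10⁶ s², so T = 2π × 1.218×10³ = 7.652×10³ s.
Converting: 7.652×10³ s ÷ 3600 = 2.126 hours.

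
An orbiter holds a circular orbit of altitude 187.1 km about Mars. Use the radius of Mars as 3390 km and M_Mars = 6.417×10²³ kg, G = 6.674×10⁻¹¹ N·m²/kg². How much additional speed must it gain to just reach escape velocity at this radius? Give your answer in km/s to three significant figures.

μ = GM = 6.674×10⁻¹¹ × 6.417×10²³ = 4.283×10¹³ m³/s².
r = 3390 + 187.1 = 3577.1 km = 3.5771×10⁶ m.
Circular speed v_c = √(μ/r) = 3460 m/s.
Escape speed v_esc = √(2μ/r) = √2 × v_c = 4893 m/s.
Δv = v_esc − v_c = 1433 m/s = 1.433 km/s.

Δv ≈ 1.43 km/s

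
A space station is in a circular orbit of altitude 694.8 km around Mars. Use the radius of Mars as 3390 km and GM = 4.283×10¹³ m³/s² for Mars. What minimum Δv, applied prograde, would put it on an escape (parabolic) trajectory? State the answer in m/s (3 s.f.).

r = 3390 + 694.8 = 4084.8 km = 4.0848×10⁶ m.
Circular speed v_c = √(μ/r) = 3238 m/s.
Escape speed v_esc = √(2μ/r) = √2 × v_c = 4579 m/s.
Δv = v_esc − v_c = 1341 m/s.

Δv ≈ 1340 m/s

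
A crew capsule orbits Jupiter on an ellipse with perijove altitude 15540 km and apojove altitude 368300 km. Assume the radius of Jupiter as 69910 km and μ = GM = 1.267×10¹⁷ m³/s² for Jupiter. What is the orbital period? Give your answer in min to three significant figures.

r_p = 69910 + 15540 = 85450 km = 8.5450×10⁷ m.
r_a = 69910 + 368300 = 438210 km = 4.3821×10⁸ m.
Semi-major axis a = (r_p + r_a)/2 = (85450 + 4.3821×10⁵)/2 = 2.6183×10⁵ km = 2.618×10⁸ m.
By Kepler's third law T = 2π√(a³/μ) = 2π × 1.190×10⁴ = 7.479×10⁴ s.
= 1246 min.

T ≈ 1250 min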